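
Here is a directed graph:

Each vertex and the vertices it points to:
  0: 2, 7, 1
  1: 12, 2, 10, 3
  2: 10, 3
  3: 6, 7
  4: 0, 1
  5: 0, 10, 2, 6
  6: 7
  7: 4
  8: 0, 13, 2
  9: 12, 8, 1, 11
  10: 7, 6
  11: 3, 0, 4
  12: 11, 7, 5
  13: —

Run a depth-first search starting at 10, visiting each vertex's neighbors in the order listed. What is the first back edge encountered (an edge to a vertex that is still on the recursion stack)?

2→10

DFS from 10 (visiting each vertex's neighbors in the order listed); mark gray on enter, black on exit:
10 gray
  7 gray
    4 gray
      0 gray
        2 gray
          2→10: 10 is gray → back edge
First back edge: 2 → 10.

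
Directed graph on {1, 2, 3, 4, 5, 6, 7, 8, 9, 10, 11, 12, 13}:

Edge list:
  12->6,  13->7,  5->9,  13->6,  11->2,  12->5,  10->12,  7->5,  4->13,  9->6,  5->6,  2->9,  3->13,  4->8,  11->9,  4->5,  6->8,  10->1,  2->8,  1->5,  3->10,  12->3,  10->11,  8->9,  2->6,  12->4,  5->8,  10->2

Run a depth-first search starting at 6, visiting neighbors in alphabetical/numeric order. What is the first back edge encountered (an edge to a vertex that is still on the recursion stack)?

9->6

DFS from 6 (visiting neighbors in alphabetical/numeric order); mark gray on enter, black on exit:
6 gray
  8 gray
    9 gray
      9→6: 6 is gray → back edge
First back edge: 9 → 6.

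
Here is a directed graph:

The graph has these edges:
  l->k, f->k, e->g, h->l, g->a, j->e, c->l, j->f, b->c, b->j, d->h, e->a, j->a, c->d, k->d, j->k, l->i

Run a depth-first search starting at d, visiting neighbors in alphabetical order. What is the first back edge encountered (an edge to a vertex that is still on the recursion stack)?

DFS from d (visiting neighbors in alphabetical order); mark gray on enter, black on exit:
d gray
  h gray
    l gray
      i gray
      i black
      k gray
        k→d: d is gray → back edge
First back edge: k → d.

k→d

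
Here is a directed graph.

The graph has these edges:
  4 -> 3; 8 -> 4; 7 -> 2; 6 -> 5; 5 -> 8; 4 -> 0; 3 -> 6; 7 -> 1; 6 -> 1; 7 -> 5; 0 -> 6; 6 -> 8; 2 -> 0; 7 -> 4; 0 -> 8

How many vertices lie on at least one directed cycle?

6

A vertex is on a directed cycle iff it belongs to a strongly connected component of size ≥ 2 (or has a self-loop).
The vertices on cycles are {0, 3, 4, 5, 6, 8} — 6 in total.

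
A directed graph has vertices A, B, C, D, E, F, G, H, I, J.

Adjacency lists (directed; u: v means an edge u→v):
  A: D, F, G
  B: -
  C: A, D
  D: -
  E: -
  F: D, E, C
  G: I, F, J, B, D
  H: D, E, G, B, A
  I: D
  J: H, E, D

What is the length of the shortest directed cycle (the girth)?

3

For each vertex v, BFS finds the shortest path from v back to v.
The shortest such closed walk is G → J → H → G, length 3.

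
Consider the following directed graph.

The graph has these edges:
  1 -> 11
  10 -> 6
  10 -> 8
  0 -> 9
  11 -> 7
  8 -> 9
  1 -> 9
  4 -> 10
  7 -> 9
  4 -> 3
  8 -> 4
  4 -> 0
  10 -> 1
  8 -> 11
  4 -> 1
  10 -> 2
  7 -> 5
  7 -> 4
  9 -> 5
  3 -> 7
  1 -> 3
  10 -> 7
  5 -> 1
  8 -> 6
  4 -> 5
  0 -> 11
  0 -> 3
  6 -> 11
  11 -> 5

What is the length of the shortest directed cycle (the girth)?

For each vertex v, BFS finds the shortest path from v back to v.
The shortest such closed walk is 10 → 7 → 4 → 10, length 3.

3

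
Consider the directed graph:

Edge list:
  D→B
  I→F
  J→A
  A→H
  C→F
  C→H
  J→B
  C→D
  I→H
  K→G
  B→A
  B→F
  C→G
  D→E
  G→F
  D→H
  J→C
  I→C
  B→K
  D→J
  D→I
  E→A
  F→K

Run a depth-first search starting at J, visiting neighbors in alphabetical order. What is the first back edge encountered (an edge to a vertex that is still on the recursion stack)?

G->F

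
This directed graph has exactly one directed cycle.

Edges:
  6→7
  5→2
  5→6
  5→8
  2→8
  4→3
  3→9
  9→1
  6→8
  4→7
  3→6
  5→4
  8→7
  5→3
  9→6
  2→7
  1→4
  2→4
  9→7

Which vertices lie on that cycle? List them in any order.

1, 3, 4, 9

DFS with gray/black marking from 3:
3 gray
  9 gray
    6 gray
      8 gray
        7 gray
        7 black
      8 black
      6→7: 7 black — skip
    6 black
    9→7: 7 black — skip
    1 gray
      4 gray
        4→7: 7 black — skip
        4→3: 3 is gray → back edge
Back edge closes the cycle 3 → 9 → 1 → 4 → 3; its vertices are {1, 3, 4, 9}.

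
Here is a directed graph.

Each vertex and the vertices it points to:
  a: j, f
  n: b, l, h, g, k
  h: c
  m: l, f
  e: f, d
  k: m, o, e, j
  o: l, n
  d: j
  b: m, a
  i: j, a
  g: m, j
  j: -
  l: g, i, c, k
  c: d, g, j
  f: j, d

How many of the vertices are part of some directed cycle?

9

A vertex is on a directed cycle iff it belongs to a strongly connected component of size ≥ 2 (or has a self-loop).
The vertices on cycles are {b, c, g, h, k, l, m, n, o} — 9 in total.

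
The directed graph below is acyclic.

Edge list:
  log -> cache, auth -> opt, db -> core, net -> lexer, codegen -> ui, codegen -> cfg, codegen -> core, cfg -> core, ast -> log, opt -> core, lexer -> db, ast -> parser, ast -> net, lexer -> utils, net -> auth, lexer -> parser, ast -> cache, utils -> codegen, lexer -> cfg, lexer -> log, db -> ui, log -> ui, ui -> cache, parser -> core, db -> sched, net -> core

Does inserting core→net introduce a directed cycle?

Yes

Adding core→net creates a cycle iff net can already reach core.
Path from net: net → core.
So net → … → core → net is a cycle.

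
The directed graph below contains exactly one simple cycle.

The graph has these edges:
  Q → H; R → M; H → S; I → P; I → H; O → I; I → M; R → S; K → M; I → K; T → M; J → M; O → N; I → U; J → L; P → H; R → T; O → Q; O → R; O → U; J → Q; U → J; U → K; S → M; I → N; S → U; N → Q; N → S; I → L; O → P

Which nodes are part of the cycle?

H, J, Q, S, U

DFS with gray/black marking from U:
U gray
  K gray
    M gray
    M black
  K black
  J gray
    Q gray
      H gray
        S gray
          S→M: M black — skip
          S→U: U is gray → back edge
Back edge closes the cycle U → J → Q → H → S → U; its vertices are {H, J, Q, S, U}.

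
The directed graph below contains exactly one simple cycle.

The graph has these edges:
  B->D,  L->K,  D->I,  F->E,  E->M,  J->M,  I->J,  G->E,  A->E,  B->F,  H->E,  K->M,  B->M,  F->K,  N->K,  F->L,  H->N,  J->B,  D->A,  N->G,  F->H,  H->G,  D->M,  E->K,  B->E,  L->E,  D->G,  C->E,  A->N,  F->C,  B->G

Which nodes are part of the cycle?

B, D, I, J

DFS with gray/black marking from B:
B gray
  M gray
  M black
  D gray
    I gray
      J gray
        J→M: M black — skip
        J→B: B is gray → back edge
Back edge closes the cycle B → D → I → J → B; its vertices are {B, D, I, J}.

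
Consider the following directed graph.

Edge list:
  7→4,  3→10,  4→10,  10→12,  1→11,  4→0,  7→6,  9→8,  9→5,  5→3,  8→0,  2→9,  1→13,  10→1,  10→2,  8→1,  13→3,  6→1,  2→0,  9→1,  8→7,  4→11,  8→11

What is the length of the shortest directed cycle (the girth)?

4

For each vertex v, BFS finds the shortest path from v back to v.
The shortest such closed walk is 10 → 1 → 13 → 3 → 10, length 4.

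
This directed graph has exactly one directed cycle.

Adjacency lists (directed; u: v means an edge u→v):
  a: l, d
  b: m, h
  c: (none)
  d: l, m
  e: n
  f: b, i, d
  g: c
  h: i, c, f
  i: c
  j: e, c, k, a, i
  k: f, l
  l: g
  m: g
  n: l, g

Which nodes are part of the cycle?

b, f, h

DFS with gray/black marking from f:
f gray
  b gray
    m gray
      g gray
        c gray
        c black
      g black
    m black
    h gray
      i gray
        i→c: c black — skip
      i black
      h→c: c black — skip
      h→f: f is gray → back edge
Back edge closes the cycle f → b → h → f; its vertices are {b, f, h}.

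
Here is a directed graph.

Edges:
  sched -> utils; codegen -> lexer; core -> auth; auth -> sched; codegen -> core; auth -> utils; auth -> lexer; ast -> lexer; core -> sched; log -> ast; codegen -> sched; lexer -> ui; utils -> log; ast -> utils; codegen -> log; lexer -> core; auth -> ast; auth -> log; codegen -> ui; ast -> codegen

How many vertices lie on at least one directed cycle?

8

A vertex is on a directed cycle iff it belongs to a strongly connected component of size ≥ 2 (or has a self-loop).
The vertices on cycles are {ast, log, auth, core, lexer, sched, utils, codegen} — 8 in total.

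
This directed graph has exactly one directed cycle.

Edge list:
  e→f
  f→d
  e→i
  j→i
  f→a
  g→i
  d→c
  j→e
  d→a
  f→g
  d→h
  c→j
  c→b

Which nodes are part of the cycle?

DFS with gray/black marking from f:
f gray
  a gray
  a black
  g gray
    i gray
    i black
  g black
  d gray
    d→a: a black — skip
    h gray
    h black
    c gray
      b gray
      b black
      j gray
        j→i: i black — skip
        e gray
          e→i: i black — skip
          e→f: f is gray → back edge
Back edge closes the cycle f → d → c → j → e → f; its vertices are {c, d, e, f, j}.

c, d, e, f, j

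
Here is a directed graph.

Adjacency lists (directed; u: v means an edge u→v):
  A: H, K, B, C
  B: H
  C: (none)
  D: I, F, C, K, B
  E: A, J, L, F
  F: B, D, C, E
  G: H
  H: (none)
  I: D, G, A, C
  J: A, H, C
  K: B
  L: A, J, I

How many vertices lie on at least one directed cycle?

A vertex is on a directed cycle iff it belongs to a strongly connected component of size ≥ 2 (or has a self-loop).
The vertices on cycles are {D, E, F, I, L} — 5 in total.

5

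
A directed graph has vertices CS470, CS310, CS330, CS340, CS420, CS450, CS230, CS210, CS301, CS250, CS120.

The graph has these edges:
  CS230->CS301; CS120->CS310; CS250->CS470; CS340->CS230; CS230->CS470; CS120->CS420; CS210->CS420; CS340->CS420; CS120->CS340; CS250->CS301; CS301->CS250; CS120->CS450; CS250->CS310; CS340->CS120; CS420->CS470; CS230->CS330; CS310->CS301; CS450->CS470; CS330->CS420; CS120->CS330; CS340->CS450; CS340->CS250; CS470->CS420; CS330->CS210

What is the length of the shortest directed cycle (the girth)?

2

For each vertex v, BFS finds the shortest path from v back to v.
The shortest such closed walk is CS340 → CS120 → CS340, length 2.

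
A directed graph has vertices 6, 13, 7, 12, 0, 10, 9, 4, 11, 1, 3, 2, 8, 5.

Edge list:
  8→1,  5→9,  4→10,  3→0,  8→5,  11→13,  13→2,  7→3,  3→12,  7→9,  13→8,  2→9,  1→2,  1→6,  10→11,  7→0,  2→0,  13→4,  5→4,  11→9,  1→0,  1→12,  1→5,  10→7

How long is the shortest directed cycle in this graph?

For each vertex v, BFS finds the shortest path from v back to v.
The shortest such closed walk is 10 → 11 → 13 → 4 → 10, length 4.

4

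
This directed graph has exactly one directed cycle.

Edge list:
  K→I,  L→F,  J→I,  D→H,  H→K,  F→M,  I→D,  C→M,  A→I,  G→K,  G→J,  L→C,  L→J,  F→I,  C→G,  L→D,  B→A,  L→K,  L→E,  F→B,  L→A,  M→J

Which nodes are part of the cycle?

D, H, I, K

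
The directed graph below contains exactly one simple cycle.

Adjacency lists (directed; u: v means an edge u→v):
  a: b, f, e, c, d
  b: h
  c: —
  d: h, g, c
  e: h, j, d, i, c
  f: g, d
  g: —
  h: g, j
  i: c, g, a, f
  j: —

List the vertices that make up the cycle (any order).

a, e, i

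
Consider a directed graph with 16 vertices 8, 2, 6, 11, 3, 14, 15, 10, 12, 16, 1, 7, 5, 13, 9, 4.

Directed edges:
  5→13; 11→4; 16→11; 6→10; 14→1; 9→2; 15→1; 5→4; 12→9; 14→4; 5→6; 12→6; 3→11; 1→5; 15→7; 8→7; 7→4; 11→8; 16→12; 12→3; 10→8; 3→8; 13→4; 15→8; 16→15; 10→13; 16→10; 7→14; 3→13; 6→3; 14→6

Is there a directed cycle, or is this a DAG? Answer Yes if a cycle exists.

Yes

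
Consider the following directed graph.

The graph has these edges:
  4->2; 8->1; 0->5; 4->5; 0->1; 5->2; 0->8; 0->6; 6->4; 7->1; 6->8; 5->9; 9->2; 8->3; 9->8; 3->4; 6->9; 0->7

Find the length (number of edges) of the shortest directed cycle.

For each vertex v, BFS finds the shortest path from v back to v.
The shortest such closed walk is 8 → 3 → 4 → 5 → 9 → 8, length 5.

5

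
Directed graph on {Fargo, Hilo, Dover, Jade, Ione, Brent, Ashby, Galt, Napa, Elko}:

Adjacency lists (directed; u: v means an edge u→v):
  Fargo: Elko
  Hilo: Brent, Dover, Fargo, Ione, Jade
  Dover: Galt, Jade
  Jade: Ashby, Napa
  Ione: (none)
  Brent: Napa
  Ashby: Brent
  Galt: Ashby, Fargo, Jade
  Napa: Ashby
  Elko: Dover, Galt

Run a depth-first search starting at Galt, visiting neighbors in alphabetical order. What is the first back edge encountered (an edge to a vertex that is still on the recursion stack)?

DFS from Galt (visiting neighbors in alphabetical order); mark gray on enter, black on exit:
Galt gray
  Ashby gray
    Brent gray
      Napa gray
        Napa→Ashby: Ashby is gray → back edge
First back edge: Napa → Ashby.

Napa→Ashby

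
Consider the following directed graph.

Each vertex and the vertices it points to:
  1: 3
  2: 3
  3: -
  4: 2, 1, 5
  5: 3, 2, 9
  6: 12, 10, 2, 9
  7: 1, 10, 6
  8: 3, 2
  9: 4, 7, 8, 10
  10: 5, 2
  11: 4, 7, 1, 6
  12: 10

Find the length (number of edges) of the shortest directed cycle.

For each vertex v, BFS finds the shortest path from v back to v.
The shortest such closed walk is 6 → 9 → 7 → 6, length 3.

3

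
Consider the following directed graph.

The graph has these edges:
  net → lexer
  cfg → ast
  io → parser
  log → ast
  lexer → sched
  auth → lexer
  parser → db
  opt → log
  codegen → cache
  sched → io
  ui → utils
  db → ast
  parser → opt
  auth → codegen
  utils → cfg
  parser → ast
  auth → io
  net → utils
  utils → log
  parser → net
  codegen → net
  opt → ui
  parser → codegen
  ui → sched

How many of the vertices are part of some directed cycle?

A vertex is on a directed cycle iff it belongs to a strongly connected component of size ≥ 2 (or has a self-loop).
The vertices on cycles are {io, ui, net, opt, lexer, sched, parser, codegen} — 8 in total.

8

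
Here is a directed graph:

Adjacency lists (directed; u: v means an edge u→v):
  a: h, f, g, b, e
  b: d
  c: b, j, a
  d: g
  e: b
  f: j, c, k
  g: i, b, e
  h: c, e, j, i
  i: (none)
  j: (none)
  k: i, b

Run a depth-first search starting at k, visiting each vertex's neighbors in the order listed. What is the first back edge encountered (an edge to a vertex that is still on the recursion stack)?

DFS from k (visiting each vertex's neighbors in the order listed); mark gray on enter, black on exit:
k gray
  i gray
  i black
  b gray
    d gray
      g gray
        g→i: i black — skip
        g→b: b is gray → back edge
First back edge: g → b.

g→b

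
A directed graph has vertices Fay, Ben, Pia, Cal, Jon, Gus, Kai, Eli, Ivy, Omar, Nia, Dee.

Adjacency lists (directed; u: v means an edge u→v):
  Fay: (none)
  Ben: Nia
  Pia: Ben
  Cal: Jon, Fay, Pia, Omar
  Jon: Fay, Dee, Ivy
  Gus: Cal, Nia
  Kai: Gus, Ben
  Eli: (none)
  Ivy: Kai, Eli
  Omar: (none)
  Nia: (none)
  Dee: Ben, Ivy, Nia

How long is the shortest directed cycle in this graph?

For each vertex v, BFS finds the shortest path from v back to v.
The shortest such closed walk is Cal → Jon → Ivy → Kai → Gus → Cal, length 5.

5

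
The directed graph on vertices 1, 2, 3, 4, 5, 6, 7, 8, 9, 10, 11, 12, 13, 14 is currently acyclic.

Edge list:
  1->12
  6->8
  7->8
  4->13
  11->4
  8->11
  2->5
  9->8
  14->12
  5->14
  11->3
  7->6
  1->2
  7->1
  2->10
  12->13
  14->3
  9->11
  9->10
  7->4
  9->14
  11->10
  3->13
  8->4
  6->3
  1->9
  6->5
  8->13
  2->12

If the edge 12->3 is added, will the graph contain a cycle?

No

Adding 12→3 creates a cycle iff 3 can already reach 12.
Explore from 3: no path reaches 12. The graph stays acyclic.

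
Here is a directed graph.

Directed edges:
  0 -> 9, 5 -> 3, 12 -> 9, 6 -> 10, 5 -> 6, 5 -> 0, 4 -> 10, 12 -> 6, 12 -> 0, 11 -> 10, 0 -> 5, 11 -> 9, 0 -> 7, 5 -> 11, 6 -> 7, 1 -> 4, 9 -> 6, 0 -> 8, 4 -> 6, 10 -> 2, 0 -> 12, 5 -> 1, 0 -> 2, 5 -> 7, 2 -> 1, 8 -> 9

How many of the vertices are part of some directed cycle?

8

A vertex is on a directed cycle iff it belongs to a strongly connected component of size ≥ 2 (or has a self-loop).
The vertices on cycles are {0, 1, 2, 4, 5, 6, 10, 12} — 8 in total.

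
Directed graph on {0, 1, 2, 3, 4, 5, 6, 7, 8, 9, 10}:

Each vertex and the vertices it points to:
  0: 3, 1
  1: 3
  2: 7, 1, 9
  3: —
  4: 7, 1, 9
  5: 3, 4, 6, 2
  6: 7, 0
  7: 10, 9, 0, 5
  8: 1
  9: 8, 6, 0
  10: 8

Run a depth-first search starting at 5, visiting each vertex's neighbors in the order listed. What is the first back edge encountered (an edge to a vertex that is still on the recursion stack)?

6->7

DFS from 5 (visiting each vertex's neighbors in the order listed); mark gray on enter, black on exit:
5 gray
  3 gray
  3 black
  4 gray
    7 gray
      10 gray
        8 gray
          1 gray
            1→3: 3 black — skip
          1 black
        8 black
      10 black
      9 gray
        9→8: 8 black — skip
        6 gray
          6→7: 7 is gray → back edge
First back edge: 6 → 7.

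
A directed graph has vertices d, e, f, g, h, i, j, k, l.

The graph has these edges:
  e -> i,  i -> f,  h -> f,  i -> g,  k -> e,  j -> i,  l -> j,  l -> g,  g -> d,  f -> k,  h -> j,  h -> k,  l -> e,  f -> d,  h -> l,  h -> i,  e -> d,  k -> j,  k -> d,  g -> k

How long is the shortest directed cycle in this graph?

4

For each vertex v, BFS finds the shortest path from v back to v.
The shortest such closed walk is f → k → j → i → f, length 4.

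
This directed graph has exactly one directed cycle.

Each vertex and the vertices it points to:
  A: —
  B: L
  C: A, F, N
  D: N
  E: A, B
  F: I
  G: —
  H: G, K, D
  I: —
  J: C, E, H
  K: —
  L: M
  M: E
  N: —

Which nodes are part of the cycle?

B, E, L, M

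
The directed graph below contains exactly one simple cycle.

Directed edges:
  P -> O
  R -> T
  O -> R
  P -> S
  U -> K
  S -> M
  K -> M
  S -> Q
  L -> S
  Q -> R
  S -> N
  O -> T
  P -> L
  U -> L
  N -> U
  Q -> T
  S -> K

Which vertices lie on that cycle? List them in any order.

L, N, S, U

DFS with gray/black marking from S:
S gray
  N gray
    U gray
      K gray
        M gray
        M black
      K black
      L gray
        L→S: S is gray → back edge
Back edge closes the cycle S → N → U → L → S; its vertices are {L, N, S, U}.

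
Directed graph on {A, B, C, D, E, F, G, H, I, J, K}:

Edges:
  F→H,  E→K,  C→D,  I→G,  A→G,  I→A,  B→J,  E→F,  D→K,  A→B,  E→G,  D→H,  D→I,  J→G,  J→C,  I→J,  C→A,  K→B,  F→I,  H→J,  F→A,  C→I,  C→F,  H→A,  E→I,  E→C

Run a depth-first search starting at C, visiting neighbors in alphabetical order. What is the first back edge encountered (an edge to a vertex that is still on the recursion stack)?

J->C

DFS from C (visiting neighbors in alphabetical order); mark gray on enter, black on exit:
C gray
  A gray
    B gray
      J gray
        J→C: C is gray → back edge
First back edge: J → C.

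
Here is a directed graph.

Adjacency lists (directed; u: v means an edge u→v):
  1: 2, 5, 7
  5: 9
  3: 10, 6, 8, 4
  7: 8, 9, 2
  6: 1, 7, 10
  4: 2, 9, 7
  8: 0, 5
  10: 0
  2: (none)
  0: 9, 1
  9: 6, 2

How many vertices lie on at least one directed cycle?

A vertex is on a directed cycle iff it belongs to a strongly connected component of size ≥ 2 (or has a self-loop).
The vertices on cycles are {0, 1, 5, 6, 7, 8, 9, 10} — 8 in total.

8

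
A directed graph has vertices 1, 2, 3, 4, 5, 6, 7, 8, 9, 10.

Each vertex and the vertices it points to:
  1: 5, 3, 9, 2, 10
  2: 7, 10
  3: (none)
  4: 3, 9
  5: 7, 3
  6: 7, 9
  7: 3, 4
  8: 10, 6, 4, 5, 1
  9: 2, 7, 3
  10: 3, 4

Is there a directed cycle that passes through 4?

Yes

4 is on a cycle iff 4 can reach itself via ≥1 edge.
4 → 9 → 7 → 4 — yes.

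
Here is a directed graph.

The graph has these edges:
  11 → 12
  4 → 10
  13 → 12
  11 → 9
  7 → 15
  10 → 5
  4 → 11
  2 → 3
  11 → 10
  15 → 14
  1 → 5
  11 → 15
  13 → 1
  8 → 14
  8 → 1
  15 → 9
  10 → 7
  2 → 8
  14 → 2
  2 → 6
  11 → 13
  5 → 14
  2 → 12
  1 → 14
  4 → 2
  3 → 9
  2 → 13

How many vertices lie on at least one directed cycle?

6

A vertex is on a directed cycle iff it belongs to a strongly connected component of size ≥ 2 (or has a self-loop).
The vertices on cycles are {1, 2, 5, 8, 13, 14} — 6 in total.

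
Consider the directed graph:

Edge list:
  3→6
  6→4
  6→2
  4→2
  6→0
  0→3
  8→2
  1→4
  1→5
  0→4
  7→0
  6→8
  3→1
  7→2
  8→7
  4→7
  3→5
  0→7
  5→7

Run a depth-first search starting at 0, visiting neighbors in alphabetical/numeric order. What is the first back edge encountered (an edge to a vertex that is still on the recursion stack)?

7→0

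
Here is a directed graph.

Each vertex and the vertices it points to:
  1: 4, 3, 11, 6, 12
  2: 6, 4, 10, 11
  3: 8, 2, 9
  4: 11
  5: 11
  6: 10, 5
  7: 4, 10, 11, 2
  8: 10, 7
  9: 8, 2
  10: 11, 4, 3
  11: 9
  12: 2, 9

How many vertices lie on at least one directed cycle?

10

A vertex is on a directed cycle iff it belongs to a strongly connected component of size ≥ 2 (or has a self-loop).
The vertices on cycles are {2, 3, 4, 5, 6, 7, 8, 9, 10, 11} — 10 in total.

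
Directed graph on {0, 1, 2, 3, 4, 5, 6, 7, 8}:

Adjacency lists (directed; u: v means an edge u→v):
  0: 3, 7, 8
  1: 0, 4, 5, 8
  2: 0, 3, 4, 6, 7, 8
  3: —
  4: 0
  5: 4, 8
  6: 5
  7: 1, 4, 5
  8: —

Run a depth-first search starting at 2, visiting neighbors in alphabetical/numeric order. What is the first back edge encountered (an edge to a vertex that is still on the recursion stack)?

1→0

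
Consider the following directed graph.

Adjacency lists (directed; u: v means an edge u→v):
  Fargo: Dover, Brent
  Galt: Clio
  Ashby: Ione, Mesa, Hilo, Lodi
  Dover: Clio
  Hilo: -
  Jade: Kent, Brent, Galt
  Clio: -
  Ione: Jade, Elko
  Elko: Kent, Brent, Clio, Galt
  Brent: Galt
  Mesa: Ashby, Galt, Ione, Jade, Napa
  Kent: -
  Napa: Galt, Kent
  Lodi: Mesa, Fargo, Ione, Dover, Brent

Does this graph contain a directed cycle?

DFS with white/gray/black marking, starting from Jade:
Jade gray
  Kent gray
  Kent black
  Brent gray
    Galt gray
      Clio gray
      Clio black
    Galt black
  Brent black
  Jade→Galt: Galt black — skip
Jade black
Fargo gray
  Dover gray
    Dover→Clio: Clio black — skip
  Dover black
  Fargo→Brent: Brent black — skip
Fargo black
Ashby gray
  Ione gray
    Ione→Jade: Jade black — skip
    Elko gray
      Elko→Kent: Kent black — skip
      Elko→Brent: Brent black — skip
      Elko→Clio: Clio black — skip
      Elko→Galt: Galt black — skip
    Elko black
  Ione black
  Mesa gray
    Mesa→Ashby: Ashby is gray → back edge
Back edge found, so a cycle exists: Ashby → Mesa → Ashby.

Yes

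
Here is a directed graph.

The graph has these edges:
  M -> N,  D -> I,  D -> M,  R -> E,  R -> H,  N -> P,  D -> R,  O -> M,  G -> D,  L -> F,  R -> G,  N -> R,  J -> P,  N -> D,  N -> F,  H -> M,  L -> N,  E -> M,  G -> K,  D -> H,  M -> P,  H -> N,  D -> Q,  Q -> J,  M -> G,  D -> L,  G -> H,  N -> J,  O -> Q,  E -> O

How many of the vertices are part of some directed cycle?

9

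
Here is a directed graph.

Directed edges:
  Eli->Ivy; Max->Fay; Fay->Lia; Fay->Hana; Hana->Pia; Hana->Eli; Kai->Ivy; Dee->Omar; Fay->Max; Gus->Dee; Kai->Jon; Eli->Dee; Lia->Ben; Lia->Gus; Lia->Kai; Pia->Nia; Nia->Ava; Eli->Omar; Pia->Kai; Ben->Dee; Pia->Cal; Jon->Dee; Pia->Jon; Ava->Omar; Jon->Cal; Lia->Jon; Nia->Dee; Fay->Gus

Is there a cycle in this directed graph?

Yes

DFS with white/gray/black marking, starting from Ava:
Ava gray
  Omar gray
  Omar black
Ava black
Dee gray
  Dee→Omar: Omar black — skip
Dee black
Hana gray
  Eli gray
    Ivy gray
    Ivy black
    Eli→Dee: Dee black — skip
    Eli→Omar: Omar black — skip
  Eli black
  Pia gray
    Nia gray
      Nia→Dee: Dee black — skip
      Nia→Ava: Ava black — skip
    Nia black
    Kai gray
      Jon gray
        Cal gray
        Cal black
        Jon→Dee: Dee black — skip
      Jon black
      Kai→Ivy: Ivy black — skip
    Kai black
    Pia→Cal: Cal black — skip
    Pia→Jon: Jon black — skip
  Pia black
Hana black
Gus gray
  Gus→Dee: Dee black — skip
Gus black
Lia gray
  Lia→Kai: Kai black — skip
  Ben gray
    Ben→Dee: Dee black — skip
  Ben black
  Lia→Jon: Jon black — skip
  Lia→Gus: Gus black — skip
Lia black
Fay gray
  Fay→Lia: Lia black — skip
  Max gray
    Max→Fay: Fay is gray → back edge
Back edge found, so a cycle exists: Fay → Max → Fay.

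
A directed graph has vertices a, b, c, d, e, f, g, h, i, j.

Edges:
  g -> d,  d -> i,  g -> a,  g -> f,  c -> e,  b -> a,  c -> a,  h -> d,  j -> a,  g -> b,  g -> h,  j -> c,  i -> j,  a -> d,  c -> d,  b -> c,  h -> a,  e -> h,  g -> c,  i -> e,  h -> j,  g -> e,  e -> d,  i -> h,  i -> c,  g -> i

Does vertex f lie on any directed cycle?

f lies on a cycle iff there is a path from f back to itself.
Exploring from f, it never reaches itself; equivalently, its strongly connected component is a singleton.

No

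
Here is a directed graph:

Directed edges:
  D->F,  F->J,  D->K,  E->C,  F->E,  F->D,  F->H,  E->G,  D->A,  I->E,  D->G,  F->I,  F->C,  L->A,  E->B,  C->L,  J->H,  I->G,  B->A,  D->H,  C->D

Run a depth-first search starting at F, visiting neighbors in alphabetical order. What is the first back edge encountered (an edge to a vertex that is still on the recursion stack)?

D→F

DFS from F (visiting neighbors in alphabetical order); mark gray on enter, black on exit:
F gray
  C gray
    D gray
      A gray
      A black
      D→F: F is gray → back edge
First back edge: D → F.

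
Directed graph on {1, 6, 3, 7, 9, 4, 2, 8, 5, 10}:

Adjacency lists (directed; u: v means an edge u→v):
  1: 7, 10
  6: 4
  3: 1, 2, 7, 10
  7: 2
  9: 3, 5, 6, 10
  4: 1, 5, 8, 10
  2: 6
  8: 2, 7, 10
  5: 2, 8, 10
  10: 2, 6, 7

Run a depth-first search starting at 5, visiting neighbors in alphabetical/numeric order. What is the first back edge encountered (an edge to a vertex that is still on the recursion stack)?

7→2

DFS from 5 (visiting neighbors in alphabetical/numeric order); mark gray on enter, black on exit:
5 gray
  2 gray
    6 gray
      4 gray
        1 gray
          7 gray
            7→2: 2 is gray → back edge
First back edge: 7 → 2.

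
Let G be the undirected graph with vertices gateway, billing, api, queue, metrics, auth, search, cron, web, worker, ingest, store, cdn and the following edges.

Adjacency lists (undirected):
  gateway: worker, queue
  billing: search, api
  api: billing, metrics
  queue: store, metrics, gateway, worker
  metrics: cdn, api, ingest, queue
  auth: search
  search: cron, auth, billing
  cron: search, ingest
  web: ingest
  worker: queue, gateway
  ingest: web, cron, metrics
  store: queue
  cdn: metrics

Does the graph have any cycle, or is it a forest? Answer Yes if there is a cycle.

Yes

DFS, tracking each vertex's parent; an edge to a visited non-parent vertex closes a cycle.
Start from ingest:
visit ingest (parent –)
  visit web (parent ingest)
    web–ingest: parent, skip
  visit cron (parent ingest)
    visit search (parent cron)
      search–cron: parent, skip
      visit auth (parent search)
        auth–search: parent, skip
      visit billing (parent search)
        billing–search: parent, skip
        visit api (parent billing)
          api–billing: parent, skip
          visit metrics (parent api)
            visit cdn (parent metrics)
              cdn–metrics: parent, skip
            metrics–api: parent, skip
            metrics–ingest: ingest visited and ≠ parent → cycle
Cycle: ingest – cron – search – billing – api – metrics – ingest.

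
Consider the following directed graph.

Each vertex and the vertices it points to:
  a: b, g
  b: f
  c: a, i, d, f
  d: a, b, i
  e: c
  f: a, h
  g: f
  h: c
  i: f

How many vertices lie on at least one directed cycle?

A vertex is on a directed cycle iff it belongs to a strongly connected component of size ≥ 2 (or has a self-loop).
The vertices on cycles are {a, b, c, d, f, g, h, i} — 8 in total.

8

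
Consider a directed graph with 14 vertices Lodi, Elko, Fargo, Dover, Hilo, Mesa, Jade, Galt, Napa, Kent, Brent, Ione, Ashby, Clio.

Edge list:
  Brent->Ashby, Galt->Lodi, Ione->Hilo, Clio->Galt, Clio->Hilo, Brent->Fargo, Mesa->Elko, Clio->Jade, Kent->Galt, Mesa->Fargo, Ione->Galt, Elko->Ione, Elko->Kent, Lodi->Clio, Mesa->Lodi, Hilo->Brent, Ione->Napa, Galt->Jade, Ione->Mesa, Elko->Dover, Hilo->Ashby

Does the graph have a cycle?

Yes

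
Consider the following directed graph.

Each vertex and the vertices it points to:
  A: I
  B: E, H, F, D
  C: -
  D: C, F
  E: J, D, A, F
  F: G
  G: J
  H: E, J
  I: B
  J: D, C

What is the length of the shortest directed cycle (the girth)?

For each vertex v, BFS finds the shortest path from v back to v.
The shortest such closed walk is B → E → A → I → B, length 4.

4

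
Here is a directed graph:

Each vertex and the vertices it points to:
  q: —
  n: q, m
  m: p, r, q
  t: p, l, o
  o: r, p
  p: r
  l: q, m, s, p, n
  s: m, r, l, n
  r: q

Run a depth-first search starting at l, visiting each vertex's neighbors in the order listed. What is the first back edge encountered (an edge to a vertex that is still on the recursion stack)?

DFS from l (visiting each vertex's neighbors in the order listed); mark gray on enter, black on exit:
l gray
  q gray
  q black
  m gray
    p gray
      r gray
        r→q: q black — skip
      r black
    p black
    m→r: r black — skip
    m→q: q black — skip
  m black
  s gray
    s→m: m black — skip
    s→r: r black — skip
    s→l: l is gray → back edge
First back edge: s → l.

s→l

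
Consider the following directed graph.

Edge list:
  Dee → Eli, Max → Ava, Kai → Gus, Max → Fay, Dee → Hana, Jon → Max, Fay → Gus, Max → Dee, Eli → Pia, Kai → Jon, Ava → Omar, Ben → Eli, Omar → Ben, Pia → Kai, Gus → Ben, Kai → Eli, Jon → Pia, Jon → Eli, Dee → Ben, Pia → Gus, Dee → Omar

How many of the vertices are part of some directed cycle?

11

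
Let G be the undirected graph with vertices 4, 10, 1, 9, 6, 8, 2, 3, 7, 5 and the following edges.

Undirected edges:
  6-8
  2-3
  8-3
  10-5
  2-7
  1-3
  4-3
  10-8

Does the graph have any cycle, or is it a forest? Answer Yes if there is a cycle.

DFS, tracking each vertex's parent; an edge to a visited non-parent vertex closes a cycle.
Start from 1:
visit 1 (parent –)
  visit 3 (parent 1)
    3–1: parent, skip
    visit 8 (parent 3)
      visit 6 (parent 8)
        6–8: parent, skip
      8–3: parent, skip
      visit 10 (parent 8)
        visit 5 (parent 10)
          5–10: parent, skip
        10–8: parent, skip
    visit 2 (parent 3)
      visit 7 (parent 2)
        7–2: parent, skip
      2–3: parent, skip
    visit 4 (parent 3)
      4–3: parent, skip
visit 9 (parent –)
No non-parent visited neighbor found — the graph is a forest.

No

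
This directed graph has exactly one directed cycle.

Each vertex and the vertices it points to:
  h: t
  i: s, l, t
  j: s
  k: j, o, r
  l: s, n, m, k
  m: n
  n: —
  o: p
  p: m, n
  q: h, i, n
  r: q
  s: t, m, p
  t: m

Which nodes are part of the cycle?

i, k, l, q, r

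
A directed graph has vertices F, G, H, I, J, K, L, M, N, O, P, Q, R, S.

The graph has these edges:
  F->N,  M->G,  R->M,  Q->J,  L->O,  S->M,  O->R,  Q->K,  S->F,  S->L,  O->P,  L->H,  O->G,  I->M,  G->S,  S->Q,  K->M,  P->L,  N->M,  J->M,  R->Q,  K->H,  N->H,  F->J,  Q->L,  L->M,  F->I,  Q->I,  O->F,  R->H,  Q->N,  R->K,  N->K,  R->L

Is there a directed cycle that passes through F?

F is on a cycle iff F can reach itself via ≥1 edge.
F → N → M → G → S → F — yes.

Yes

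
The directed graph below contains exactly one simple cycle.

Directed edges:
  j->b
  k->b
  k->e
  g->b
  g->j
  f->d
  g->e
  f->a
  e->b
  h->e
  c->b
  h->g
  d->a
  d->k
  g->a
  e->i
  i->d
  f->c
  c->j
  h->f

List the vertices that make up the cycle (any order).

d, e, i, k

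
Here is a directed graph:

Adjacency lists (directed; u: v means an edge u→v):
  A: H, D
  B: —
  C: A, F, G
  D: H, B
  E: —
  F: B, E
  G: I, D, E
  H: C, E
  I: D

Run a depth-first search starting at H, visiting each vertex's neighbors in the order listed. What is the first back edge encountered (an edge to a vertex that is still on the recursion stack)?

A->H

DFS from H (visiting each vertex's neighbors in the order listed); mark gray on enter, black on exit:
H gray
  C gray
    A gray
      A→H: H is gray → back edge
First back edge: A → H.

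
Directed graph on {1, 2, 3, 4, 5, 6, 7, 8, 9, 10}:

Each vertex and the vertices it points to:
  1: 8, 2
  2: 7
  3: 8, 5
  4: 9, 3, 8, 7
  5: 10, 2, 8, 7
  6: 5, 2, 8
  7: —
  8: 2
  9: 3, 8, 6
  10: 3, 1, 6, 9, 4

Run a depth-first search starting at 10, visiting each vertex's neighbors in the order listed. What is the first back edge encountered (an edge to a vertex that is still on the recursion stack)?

DFS from 10 (visiting each vertex's neighbors in the order listed); mark gray on enter, black on exit:
10 gray
  3 gray
    8 gray
      2 gray
        7 gray
        7 black
      2 black
    8 black
    5 gray
      5→10: 10 is gray → back edge
First back edge: 5 → 10.

5→10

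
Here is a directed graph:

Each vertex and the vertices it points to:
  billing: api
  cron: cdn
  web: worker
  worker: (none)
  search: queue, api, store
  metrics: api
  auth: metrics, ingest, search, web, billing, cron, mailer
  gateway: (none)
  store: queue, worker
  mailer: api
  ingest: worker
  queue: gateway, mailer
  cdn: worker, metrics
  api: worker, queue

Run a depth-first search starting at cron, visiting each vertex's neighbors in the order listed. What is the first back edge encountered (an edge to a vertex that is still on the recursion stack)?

DFS from cron (visiting each vertex's neighbors in the order listed); mark gray on enter, black on exit:
cron gray
  cdn gray
    worker gray
    worker black
    metrics gray
      api gray
        api→worker: worker black — skip
        queue gray
          gateway gray
          gateway black
          mailer gray
            mailer→api: api is gray → back edge
First back edge: mailer → api.

mailer->api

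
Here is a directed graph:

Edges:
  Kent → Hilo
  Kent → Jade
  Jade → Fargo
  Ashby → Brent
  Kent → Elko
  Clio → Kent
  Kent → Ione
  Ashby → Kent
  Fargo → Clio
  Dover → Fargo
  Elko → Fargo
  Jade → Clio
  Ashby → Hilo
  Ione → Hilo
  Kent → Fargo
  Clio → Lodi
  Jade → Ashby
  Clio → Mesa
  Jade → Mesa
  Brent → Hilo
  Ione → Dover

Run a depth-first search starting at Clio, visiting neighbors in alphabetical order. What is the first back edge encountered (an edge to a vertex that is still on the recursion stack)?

Fargo->Clio

DFS from Clio (visiting neighbors in alphabetical order); mark gray on enter, black on exit:
Clio gray
  Kent gray
    Elko gray
      Fargo gray
        Fargo→Clio: Clio is gray → back edge
First back edge: Fargo → Clio.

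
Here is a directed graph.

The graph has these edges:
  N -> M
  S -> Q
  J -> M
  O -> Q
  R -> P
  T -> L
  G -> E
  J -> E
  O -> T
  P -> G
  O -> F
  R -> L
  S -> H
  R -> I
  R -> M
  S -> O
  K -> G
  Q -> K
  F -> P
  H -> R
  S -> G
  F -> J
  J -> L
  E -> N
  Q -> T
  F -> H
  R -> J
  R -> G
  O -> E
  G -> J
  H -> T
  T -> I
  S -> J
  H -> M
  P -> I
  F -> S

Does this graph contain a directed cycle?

Yes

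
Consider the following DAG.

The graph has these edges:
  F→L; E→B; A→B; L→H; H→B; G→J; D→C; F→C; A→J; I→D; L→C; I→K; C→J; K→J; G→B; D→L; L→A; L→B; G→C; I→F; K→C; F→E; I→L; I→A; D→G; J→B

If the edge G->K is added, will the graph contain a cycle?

No

Adding G→K creates a cycle iff K can already reach G.
Explore from K: no path reaches G. The graph stays acyclic.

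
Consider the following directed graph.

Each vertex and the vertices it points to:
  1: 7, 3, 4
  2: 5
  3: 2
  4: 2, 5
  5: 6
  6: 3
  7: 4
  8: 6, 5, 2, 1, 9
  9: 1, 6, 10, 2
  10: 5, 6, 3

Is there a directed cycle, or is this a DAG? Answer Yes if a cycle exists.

DFS with white/gray/black marking, starting from 6:
6 gray
  3 gray
    2 gray
      5 gray
        5→6: 6 is gray → back edge
Back edge found, so a cycle exists: 6 → 3 → 2 → 5 → 6.

Yes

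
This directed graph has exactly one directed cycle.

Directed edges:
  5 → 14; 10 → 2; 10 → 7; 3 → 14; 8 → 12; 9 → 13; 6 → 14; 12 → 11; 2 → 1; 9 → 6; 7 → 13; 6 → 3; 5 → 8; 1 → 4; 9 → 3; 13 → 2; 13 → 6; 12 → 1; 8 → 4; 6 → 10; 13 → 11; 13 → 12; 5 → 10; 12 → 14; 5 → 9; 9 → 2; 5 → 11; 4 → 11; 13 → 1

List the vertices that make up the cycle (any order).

6, 7, 10, 13

DFS with gray/black marking from 13:
13 gray
  6 gray
    10 gray
      7 gray
        7→13: 13 is gray → back edge
Back edge closes the cycle 13 → 6 → 10 → 7 → 13; its vertices are {6, 7, 10, 13}.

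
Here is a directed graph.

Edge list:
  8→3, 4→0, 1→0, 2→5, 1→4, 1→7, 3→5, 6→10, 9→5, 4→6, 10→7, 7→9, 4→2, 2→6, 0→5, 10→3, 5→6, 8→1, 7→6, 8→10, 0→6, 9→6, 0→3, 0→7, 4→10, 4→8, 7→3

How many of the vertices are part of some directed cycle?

9

A vertex is on a directed cycle iff it belongs to a strongly connected component of size ≥ 2 (or has a self-loop).
The vertices on cycles are {1, 3, 4, 5, 6, 7, 8, 9, 10} — 9 in total.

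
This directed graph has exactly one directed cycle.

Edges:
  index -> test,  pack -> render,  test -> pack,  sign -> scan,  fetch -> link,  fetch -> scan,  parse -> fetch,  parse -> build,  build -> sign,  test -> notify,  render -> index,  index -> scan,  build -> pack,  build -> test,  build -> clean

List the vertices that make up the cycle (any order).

DFS with gray/black marking from pack:
pack gray
  render gray
    index gray
      test gray
        notify gray
        notify black
        test→pack: pack is gray → back edge
Back edge closes the cycle pack → render → index → test → pack; its vertices are {pack, test, index, render}.

pack, test, index, render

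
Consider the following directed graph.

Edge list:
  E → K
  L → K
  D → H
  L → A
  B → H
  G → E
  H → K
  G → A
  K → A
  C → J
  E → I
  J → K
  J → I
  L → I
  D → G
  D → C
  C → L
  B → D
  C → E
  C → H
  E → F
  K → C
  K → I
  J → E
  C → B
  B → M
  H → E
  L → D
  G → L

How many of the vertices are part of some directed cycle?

A vertex is on a directed cycle iff it belongs to a strongly connected component of size ≥ 2 (or has a self-loop).
The vertices on cycles are {B, C, D, E, G, H, J, K, L} — 9 in total.

9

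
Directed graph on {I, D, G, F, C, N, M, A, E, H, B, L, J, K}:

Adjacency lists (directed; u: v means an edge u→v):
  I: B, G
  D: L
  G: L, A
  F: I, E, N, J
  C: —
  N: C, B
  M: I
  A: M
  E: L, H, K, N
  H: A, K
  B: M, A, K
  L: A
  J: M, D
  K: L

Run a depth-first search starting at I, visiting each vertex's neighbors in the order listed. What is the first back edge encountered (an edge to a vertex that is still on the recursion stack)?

DFS from I (visiting each vertex's neighbors in the order listed); mark gray on enter, black on exit:
I gray
  B gray
    M gray
      M→I: I is gray → back edge
First back edge: M → I.

M→I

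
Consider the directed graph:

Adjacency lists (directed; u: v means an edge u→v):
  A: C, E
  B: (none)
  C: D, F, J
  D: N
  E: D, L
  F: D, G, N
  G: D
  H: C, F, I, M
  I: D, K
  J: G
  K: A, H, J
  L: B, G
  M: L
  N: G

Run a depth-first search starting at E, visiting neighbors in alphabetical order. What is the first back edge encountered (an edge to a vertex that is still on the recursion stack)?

DFS from E (visiting neighbors in alphabetical order); mark gray on enter, black on exit:
E gray
  D gray
    N gray
      G gray
        G→D: D is gray → back edge
First back edge: G → D.

G->D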